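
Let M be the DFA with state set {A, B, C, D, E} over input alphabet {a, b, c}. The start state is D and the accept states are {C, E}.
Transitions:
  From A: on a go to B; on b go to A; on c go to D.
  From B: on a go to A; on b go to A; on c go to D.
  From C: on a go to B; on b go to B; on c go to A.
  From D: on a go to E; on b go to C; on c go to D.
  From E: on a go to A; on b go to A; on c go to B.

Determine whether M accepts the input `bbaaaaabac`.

rejected

D --b--> C
C --b--> B
B --a--> A
A --a--> B
B --a--> A
A --a--> B
B --a--> A
A --b--> A
A --a--> B
B --c--> D
End in state D, which is not an accepting state.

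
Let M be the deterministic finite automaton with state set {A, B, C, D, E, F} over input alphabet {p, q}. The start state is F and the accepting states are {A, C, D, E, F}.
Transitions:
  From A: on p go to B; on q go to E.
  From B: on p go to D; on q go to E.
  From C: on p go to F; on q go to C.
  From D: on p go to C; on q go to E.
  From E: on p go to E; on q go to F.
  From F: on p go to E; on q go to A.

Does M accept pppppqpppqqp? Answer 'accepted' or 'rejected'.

rejected

F --p--> E
E --p--> E
E --p--> E
E --p--> E
E --p--> E
E --q--> F
F --p--> E
E --p--> E
E --p--> E
E --q--> F
F --q--> A
A --p--> B
End in state B, which is not an accepting state.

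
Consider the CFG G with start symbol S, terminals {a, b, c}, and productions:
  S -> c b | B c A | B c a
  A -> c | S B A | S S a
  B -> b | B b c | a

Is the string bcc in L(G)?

S ⇒ BcA ⇒ bcA ⇒ bcc

yes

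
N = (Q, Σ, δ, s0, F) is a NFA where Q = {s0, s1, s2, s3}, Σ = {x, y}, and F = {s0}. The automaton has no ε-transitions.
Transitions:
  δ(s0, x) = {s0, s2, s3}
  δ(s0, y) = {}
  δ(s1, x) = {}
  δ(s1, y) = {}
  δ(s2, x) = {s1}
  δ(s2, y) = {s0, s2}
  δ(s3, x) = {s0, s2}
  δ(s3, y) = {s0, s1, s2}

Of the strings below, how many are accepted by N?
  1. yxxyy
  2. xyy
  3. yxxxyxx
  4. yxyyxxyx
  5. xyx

2

yxxyy: rejected
xyy: accepted
yxxxyxx: rejected
yxyyxxyx: rejected
xyx: accepted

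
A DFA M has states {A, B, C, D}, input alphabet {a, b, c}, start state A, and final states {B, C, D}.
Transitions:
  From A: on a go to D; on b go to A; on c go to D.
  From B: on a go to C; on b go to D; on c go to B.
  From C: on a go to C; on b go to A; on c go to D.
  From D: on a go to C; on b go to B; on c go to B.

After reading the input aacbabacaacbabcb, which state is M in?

A --a--> D
D --a--> C
C --c--> D
D --b--> B
B --a--> C
C --b--> A
A --a--> D
D --c--> B
B --a--> C
C --a--> C
C --c--> D
D --b--> B
B --a--> C
C --b--> A
A --c--> D
D --b--> B

B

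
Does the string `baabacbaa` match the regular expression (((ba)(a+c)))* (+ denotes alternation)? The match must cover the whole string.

Split into 3 pieces baa · bac · baa; each matches ((ba)(a+c)).

yes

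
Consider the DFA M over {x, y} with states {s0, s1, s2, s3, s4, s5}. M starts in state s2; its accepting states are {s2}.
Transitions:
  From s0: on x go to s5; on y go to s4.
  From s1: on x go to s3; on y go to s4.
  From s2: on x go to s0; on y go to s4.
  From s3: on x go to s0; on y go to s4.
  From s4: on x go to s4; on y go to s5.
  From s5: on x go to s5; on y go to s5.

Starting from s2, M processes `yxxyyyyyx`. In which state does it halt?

s2 --y--> s4
s4 --x--> s4
s4 --x--> s4
s4 --y--> s5
s5 --y--> s5
s5 --y--> s5
s5 --y--> s5
s5 --y--> s5
s5 --x--> s5

s5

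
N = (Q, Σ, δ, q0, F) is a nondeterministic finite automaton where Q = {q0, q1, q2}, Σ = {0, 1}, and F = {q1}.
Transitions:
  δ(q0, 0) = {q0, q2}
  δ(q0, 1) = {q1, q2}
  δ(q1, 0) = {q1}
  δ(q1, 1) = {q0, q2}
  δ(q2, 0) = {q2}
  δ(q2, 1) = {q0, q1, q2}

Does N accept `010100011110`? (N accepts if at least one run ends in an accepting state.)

Start: {q0}
read 0: {q0, q2}
read 1: {q0, q1, q2}
read 0: {q0, q1, q2}
read 1: {q0, q1, q2}
read 0: {q0, q1, q2}
read 0: {q0, q1, q2}
read 0: {q0, q1, q2}
read 1: {q0, q1, q2}
read 1: {q0, q1, q2}
read 1: {q0, q1, q2}
read 1: {q0, q1, q2}
read 0: {q0, q1, q2}
Reachable ∩ accepting = {q1} — nonempty.

accepted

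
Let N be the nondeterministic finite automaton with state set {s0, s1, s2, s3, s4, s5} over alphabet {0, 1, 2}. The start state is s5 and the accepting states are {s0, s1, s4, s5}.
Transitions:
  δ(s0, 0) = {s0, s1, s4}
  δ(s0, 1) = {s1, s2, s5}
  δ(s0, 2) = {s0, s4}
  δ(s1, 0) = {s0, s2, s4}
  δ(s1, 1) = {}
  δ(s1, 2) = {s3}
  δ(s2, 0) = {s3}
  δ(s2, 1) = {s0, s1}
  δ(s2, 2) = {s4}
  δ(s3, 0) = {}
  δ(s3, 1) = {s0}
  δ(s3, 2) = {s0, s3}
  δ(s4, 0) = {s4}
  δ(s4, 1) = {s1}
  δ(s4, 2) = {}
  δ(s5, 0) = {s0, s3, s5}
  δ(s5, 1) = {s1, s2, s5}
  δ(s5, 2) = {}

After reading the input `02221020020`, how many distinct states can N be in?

3

Start: {s5}
read 0: {s0, s3, s5}
read 2: {s0, s3, s4}
read 2: {s0, s3, s4}
read 2: {s0, s3, s4}
read 1: {s0, s1, s2, s5}
read 0: {s0, s1, s2, s3, s4, s5}
read 2: {s0, s3, s4}
read 0: {s0, s1, s4}
read 0: {s0, s1, s2, s4}
read 2: {s0, s3, s4}
read 0: {s0, s1, s4}
Final reachable set {s0, s1, s4} has 3 states.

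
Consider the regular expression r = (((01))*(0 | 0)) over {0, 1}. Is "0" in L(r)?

Split as ε·0: ((01))* matches ε and (0|0) matches 0.

yes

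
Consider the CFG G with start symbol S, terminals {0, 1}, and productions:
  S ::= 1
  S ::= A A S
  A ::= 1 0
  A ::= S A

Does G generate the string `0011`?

no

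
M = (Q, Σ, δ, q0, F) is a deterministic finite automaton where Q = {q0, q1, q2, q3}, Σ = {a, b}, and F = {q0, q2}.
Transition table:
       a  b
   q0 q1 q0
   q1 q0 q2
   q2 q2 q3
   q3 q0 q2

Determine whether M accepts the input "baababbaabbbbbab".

rejected

q0 --b--> q0
q0 --a--> q1
q1 --a--> q0
q0 --b--> q0
q0 --a--> q1
q1 --b--> q2
q2 --b--> q3
q3 --a--> q0
q0 --a--> q1
q1 --b--> q2
q2 --b--> q3
q3 --b--> q2
q2 --b--> q3
q3 --b--> q2
q2 --a--> q2
q2 --b--> q3
End in state q3, which is not an accepting state.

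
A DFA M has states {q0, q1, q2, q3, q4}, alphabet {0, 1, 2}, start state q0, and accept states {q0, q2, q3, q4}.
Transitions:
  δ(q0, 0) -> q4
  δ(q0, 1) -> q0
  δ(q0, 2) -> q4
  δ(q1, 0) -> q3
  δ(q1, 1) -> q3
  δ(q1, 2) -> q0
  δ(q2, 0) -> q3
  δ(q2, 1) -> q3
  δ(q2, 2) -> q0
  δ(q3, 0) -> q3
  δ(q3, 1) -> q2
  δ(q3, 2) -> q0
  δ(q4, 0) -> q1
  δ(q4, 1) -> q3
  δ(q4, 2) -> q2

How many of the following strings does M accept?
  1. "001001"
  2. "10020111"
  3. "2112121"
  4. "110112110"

"001001": accepted
"10020111": accepted
"2112121": accepted
"110112110": accepted

4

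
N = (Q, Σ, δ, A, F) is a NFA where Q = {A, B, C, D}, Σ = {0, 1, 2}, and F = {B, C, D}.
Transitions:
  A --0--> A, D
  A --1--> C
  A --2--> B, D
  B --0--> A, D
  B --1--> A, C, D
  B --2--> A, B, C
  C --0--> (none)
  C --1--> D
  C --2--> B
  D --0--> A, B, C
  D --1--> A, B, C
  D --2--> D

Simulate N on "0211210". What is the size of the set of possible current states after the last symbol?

Start: {A}
read 0: {A, D}
read 2: {B, D}
read 1: {A, B, C, D}
read 1: {A, B, C, D}
read 2: {A, B, C, D}
read 1: {A, B, C, D}
read 0: {A, B, C, D}
Final reachable set {A, B, C, D} has 4 states.

4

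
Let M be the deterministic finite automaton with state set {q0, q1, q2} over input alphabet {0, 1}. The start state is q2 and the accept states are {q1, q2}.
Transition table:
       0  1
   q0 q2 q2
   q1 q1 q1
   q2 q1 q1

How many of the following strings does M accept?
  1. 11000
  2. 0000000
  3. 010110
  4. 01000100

4

11000: accepted
0000000: accepted
010110: accepted
01000100: accepted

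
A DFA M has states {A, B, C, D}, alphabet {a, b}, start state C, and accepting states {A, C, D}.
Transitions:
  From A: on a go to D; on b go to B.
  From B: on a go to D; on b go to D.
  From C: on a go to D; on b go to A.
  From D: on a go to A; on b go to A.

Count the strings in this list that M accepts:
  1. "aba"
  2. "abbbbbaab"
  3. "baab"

1

"aba": accepted
"abbbbbaab": rejected
"baab": rejected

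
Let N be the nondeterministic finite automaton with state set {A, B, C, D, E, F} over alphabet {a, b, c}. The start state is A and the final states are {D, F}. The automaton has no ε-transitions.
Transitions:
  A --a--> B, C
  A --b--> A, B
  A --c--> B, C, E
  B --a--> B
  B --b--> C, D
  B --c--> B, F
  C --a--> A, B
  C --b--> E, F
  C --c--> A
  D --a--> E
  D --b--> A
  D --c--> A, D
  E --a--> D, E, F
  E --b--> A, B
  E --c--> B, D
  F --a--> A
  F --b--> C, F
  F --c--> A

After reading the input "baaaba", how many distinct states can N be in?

Start: {A}
read b: {A, B}
read a: {B, C}
read a: {A, B}
read a: {B, C}
read b: {C, D, E, F}
read a: {A, B, D, E, F}
Final reachable set {A, B, D, E, F} has 5 states.

5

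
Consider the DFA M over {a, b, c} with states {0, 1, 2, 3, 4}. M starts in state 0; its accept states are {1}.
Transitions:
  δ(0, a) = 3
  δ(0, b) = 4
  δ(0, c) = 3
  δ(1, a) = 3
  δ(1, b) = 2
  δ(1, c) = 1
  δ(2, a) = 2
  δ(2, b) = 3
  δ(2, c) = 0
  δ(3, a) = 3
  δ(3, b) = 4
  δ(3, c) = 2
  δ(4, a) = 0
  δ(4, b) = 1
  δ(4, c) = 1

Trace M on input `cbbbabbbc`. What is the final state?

0 --c--> 3
3 --b--> 4
4 --b--> 1
1 --b--> 2
2 --a--> 2
2 --b--> 3
3 --b--> 4
4 --b--> 1
1 --c--> 1

1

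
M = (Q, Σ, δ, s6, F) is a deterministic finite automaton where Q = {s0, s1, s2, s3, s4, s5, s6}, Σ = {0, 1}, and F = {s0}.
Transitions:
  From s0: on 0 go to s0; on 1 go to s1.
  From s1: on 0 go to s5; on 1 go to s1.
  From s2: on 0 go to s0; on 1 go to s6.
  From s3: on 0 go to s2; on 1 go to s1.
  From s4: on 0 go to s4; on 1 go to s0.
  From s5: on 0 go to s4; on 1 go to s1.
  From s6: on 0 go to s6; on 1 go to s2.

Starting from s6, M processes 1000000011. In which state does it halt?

s6 --1--> s2
s2 --0--> s0
s0 --0--> s0
s0 --0--> s0
s0 --0--> s0
s0 --0--> s0
s0 --0--> s0
s0 --0--> s0
s0 --1--> s1
s1 --1--> s1

s1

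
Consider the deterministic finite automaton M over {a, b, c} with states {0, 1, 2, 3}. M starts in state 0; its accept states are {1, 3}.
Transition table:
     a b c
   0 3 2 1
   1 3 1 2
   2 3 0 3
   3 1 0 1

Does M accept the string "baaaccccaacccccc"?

0 --b--> 2
2 --a--> 3
3 --a--> 1
1 --a--> 3
3 --c--> 1
1 --c--> 2
2 --c--> 3
3 --c--> 1
1 --a--> 3
3 --a--> 1
1 --c--> 2
2 --c--> 3
3 --c--> 1
1 --c--> 2
2 --c--> 3
3 --c--> 1
End in state 1, which is an accepting state.

accepted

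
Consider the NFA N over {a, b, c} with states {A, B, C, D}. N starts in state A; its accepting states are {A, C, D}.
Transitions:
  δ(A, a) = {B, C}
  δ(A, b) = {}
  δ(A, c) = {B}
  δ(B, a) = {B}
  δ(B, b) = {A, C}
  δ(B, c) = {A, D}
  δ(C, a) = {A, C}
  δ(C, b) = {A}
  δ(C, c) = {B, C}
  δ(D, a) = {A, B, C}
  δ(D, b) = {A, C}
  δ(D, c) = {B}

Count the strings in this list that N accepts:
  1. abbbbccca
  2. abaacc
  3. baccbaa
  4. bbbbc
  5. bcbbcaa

abbbbccca: rejected
abaacc: accepted
baccbaa: rejected
bbbbc: rejected
bcbbcaa: rejected

1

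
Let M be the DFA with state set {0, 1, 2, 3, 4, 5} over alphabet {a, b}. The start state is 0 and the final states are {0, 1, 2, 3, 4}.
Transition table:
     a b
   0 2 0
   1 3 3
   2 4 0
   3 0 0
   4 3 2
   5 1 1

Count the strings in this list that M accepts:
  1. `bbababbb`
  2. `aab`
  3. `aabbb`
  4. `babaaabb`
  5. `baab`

5

`bbababbb`: accepted
`aab`: accepted
`aabbb`: accepted
`babaaabb`: accepted
`baab`: accepted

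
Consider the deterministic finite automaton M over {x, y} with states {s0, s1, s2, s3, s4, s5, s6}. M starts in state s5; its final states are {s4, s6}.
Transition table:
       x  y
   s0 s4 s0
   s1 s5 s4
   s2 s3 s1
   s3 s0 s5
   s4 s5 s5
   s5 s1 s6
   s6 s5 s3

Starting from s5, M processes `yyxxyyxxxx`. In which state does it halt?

s1

s5 --y--> s6
s6 --y--> s3
s3 --x--> s0
s0 --x--> s4
s4 --y--> s5
s5 --y--> s6
s6 --x--> s5
s5 --x--> s1
s1 --x--> s5
s5 --x--> s1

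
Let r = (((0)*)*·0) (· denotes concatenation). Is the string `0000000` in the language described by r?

Split as 000000·0: ((0)*)* matches 000000 and 0 matches 0.

yes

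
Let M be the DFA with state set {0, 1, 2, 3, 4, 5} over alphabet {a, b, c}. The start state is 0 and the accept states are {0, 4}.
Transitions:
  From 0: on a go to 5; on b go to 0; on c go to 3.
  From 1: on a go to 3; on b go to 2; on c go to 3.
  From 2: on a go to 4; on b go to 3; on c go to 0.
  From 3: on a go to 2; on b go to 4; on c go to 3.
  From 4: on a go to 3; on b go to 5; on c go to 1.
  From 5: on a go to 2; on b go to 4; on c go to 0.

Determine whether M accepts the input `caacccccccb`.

accepted

0 --c--> 3
3 --a--> 2
2 --a--> 4
4 --c--> 1
1 --c--> 3
3 --c--> 3
3 --c--> 3
3 --c--> 3
3 --c--> 3
3 --c--> 3
3 --b--> 4
End in state 4, which is an accepting state.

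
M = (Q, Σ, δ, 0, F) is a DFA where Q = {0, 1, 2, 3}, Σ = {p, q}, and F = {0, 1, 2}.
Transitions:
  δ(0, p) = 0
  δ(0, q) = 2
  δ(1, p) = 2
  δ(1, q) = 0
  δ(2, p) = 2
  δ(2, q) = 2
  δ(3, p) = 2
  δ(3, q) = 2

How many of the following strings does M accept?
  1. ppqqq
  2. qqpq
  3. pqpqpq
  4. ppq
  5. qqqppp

5

ppqqq: accepted
qqpq: accepted
pqpqpq: accepted
ppq: accepted
qqqppp: accepted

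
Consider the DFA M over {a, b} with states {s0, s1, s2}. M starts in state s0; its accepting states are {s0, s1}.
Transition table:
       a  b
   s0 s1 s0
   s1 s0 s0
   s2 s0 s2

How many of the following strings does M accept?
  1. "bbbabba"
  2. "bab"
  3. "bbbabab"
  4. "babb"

4

"bbbabba": accepted
"bab": accepted
"bbbabab": accepted
"babb": accepted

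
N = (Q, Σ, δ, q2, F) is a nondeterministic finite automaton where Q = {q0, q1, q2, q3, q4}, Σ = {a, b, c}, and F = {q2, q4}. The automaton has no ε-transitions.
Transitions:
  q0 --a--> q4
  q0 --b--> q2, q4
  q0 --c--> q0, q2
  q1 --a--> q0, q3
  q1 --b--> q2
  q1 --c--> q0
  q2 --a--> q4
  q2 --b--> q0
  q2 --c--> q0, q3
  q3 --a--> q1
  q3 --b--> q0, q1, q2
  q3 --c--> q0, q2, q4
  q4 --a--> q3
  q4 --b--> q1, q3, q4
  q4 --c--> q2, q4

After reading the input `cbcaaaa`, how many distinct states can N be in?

Start: {q2}
read c: {q0, q3}
read b: {q0, q1, q2, q4}
read c: {q0, q2, q3, q4}
read a: {q1, q3, q4}
read a: {q0, q1, q3}
read a: {q0, q1, q3, q4}
read a: {q0, q1, q3, q4}
Final reachable set {q0, q1, q3, q4} has 4 states.

4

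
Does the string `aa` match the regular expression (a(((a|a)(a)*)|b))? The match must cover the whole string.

Split as a·a: a matches a and (((a|a)(a)*)|b) matches a.

yes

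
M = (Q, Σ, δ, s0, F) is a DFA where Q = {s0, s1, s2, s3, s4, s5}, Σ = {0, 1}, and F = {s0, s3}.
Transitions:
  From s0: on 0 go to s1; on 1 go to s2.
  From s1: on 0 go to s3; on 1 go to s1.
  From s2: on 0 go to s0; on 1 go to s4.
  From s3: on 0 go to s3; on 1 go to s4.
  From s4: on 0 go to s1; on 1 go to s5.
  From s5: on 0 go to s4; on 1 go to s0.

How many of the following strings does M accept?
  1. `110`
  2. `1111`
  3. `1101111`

`110`: rejected
`1111`: accepted
`1101111`: rejected

1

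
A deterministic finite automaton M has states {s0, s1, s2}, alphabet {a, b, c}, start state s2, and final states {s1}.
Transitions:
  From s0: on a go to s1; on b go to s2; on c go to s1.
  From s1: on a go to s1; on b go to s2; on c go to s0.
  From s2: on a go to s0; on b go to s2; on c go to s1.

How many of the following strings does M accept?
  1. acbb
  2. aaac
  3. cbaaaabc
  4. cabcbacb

acbb: rejected
aaac: rejected
cbaaaabc: accepted
cabcbacb: rejected

1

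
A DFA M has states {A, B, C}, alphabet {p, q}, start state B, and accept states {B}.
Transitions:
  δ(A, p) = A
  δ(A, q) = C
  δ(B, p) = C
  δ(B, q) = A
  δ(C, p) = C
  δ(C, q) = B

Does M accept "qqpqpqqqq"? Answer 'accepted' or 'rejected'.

B --q--> A
A --q--> C
C --p--> C
C --q--> B
B --p--> C
C --q--> B
B --q--> A
A --q--> C
C --q--> B
End in state B, which is an accepting state.

accepted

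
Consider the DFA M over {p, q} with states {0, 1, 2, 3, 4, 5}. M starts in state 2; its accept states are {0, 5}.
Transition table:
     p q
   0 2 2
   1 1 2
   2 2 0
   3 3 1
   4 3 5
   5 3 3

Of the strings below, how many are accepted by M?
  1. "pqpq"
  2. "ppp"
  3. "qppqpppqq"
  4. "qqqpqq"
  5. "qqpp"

"pqpq": accepted
"ppp": rejected
"qppqpppqq": rejected
"qqqpqq": rejected
"qqpp": rejected

1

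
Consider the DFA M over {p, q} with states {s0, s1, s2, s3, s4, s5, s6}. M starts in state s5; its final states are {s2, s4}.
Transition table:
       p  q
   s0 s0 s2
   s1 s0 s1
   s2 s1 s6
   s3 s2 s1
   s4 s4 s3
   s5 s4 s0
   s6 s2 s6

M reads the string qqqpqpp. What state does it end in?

s5 --q--> s0
s0 --q--> s2
s2 --q--> s6
s6 --p--> s2
s2 --q--> s6
s6 --p--> s2
s2 --p--> s1

s1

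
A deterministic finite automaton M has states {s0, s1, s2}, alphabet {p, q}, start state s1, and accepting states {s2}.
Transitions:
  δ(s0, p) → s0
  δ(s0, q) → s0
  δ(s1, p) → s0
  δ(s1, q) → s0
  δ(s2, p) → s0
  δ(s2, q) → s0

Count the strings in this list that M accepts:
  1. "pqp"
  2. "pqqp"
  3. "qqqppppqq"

0

"pqp": rejected
"pqqp": rejected
"qqqppppqq": rejected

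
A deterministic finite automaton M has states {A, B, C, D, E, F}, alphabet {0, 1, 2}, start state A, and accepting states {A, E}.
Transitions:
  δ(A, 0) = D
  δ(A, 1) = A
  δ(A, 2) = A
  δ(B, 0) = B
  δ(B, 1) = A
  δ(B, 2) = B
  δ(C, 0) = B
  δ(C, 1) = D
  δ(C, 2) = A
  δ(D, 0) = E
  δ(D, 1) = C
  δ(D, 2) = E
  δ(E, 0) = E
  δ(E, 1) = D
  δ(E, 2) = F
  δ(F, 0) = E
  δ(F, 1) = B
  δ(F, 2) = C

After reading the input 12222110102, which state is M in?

B

A --1--> A
A --2--> A
A --2--> A
A --2--> A
A --2--> A
A --1--> A
A --1--> A
A --0--> D
D --1--> C
C --0--> B
B --2--> B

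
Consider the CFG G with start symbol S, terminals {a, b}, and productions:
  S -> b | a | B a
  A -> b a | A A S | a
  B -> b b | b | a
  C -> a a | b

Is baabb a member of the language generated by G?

no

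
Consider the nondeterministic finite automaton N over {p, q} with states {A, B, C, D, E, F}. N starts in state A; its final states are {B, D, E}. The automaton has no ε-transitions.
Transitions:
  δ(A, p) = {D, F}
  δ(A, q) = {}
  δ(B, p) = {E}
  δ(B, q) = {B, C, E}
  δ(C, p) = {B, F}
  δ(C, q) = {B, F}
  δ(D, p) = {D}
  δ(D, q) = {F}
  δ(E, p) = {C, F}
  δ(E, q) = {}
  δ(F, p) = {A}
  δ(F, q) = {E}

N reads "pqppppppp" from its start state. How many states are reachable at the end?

Start: {A}
read p: {D, F}
read q: {E, F}
read p: {A, C, F}
read p: {A, B, D, F}
read p: {A, D, E, F}
read p: {A, C, D, F}
read p: {A, B, D, F}
read p: {A, D, E, F}
read p: {A, C, D, F}
Final reachable set {A, C, D, F} has 4 states.

4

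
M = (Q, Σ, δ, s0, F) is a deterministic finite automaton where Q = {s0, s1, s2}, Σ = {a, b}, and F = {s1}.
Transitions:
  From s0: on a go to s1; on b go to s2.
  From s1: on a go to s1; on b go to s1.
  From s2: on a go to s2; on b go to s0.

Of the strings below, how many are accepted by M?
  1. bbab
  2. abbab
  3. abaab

bbab: accepted
abbab: accepted
abaab: accepted

3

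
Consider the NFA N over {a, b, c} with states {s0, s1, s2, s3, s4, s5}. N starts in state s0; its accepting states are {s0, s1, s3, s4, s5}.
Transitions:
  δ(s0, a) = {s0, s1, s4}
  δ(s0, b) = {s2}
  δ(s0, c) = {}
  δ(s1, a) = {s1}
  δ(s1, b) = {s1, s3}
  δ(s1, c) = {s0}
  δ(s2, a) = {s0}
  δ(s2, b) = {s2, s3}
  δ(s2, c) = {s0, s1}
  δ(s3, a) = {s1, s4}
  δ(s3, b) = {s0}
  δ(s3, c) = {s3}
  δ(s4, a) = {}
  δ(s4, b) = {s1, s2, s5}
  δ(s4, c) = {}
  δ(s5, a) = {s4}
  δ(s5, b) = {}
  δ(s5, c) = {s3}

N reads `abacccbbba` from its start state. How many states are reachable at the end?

0

Start: {s0}
read a: {s0, s1, s4}
read b: {s1, s2, s3, s5}
read a: {s0, s1, s4}
read c: {s0}
read c: {}
The reachable set is empty and stays empty for the remaining 5 symbols.
Final reachable set {} has 0 states.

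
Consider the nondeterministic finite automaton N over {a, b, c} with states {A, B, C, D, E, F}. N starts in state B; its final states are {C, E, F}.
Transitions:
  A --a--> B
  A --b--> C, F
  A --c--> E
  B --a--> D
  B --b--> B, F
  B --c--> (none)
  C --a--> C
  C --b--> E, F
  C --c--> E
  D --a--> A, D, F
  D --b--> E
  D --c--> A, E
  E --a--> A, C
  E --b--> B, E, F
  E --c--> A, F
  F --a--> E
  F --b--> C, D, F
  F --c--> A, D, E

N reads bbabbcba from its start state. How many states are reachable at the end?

5

Start: {B}
read b: {B, F}
read b: {B, C, D, F}
read a: {A, C, D, E, F}
read b: {B, C, D, E, F}
read b: {B, C, D, E, F}
read c: {A, D, E, F}
read b: {B, C, D, E, F}
read a: {A, C, D, E, F}
Final reachable set {A, C, D, E, F} has 5 states.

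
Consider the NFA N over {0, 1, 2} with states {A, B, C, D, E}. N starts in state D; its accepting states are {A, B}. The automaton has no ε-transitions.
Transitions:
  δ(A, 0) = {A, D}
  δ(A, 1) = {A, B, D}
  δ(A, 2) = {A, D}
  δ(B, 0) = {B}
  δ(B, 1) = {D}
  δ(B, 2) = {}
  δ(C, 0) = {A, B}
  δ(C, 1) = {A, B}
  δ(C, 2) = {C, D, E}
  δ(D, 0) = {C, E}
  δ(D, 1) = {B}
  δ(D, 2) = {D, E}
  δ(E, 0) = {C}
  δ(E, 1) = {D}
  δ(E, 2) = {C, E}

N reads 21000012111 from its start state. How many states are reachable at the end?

Start: {D}
read 2: {D, E}
read 1: {B, D}
read 0: {B, C, E}
read 0: {A, B, C}
read 0: {A, B, D}
read 0: {A, B, C, D, E}
read 1: {A, B, D}
read 2: {A, D, E}
read 1: {A, B, D}
read 1: {A, B, D}
read 1: {A, B, D}
Final reachable set {A, B, D} has 3 states.

3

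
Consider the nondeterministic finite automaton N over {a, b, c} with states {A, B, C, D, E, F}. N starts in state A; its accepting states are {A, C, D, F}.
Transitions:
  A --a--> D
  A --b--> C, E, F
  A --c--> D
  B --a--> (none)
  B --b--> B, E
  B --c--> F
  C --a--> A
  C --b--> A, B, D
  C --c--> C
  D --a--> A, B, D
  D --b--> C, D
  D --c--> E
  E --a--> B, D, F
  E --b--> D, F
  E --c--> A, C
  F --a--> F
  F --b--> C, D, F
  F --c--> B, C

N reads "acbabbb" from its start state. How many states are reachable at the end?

6

Start: {A}
read a: {D}
read c: {E}
read b: {D, F}
read a: {A, B, D, F}
read b: {B, C, D, E, F}
read b: {A, B, C, D, E, F}
read b: {A, B, C, D, E, F}
Final reachable set {A, B, C, D, E, F} has 6 states.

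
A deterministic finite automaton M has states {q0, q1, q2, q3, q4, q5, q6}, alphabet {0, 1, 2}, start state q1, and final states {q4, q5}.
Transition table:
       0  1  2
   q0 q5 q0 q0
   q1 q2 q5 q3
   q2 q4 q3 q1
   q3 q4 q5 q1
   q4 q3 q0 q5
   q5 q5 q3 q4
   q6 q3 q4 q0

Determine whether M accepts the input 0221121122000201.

rejected

q1 --0--> q2
q2 --2--> q1
q1 --2--> q3
q3 --1--> q5
q5 --1--> q3
q3 --2--> q1
q1 --1--> q5
q5 --1--> q3
q3 --2--> q1
q1 --2--> q3
q3 --0--> q4
q4 --0--> q3
q3 --0--> q4
q4 --2--> q5
q5 --0--> q5
q5 --1--> q3
End in state q3, which is not an accepting state.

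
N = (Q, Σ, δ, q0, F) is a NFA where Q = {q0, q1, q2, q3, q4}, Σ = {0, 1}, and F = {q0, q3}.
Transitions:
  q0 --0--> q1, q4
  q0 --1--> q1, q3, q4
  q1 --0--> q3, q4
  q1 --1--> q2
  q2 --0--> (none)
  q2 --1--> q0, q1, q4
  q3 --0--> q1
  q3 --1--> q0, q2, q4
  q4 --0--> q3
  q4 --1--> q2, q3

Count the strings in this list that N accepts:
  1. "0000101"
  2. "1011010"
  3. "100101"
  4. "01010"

3

"0000101": accepted
"1011010": accepted
"100101": accepted
"01010": rejected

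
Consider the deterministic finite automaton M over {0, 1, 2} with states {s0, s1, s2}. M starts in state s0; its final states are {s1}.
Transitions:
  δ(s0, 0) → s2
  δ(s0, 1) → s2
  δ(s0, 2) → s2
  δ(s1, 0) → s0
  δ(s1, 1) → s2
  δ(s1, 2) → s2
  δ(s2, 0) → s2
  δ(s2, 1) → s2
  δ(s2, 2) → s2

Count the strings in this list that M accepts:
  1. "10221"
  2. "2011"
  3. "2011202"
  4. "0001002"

"10221": rejected
"2011": rejected
"2011202": rejected
"0001002": rejected

0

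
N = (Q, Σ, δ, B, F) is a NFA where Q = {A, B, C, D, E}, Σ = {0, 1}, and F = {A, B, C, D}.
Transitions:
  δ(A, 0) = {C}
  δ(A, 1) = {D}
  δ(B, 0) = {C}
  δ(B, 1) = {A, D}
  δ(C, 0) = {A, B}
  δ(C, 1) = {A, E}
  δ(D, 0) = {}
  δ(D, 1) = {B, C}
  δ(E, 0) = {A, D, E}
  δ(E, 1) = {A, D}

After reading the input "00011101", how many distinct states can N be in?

Start: {B}
read 0: {C}
read 0: {A, B}
read 0: {C}
read 1: {A, E}
read 1: {A, D}
read 1: {B, C, D}
read 0: {A, B, C}
read 1: {A, D, E}
Final reachable set {A, D, E} has 3 states.

3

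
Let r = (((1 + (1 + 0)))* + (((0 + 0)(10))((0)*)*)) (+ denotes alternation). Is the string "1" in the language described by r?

The left alternative ((1+(1+0)))* matches 1.

yes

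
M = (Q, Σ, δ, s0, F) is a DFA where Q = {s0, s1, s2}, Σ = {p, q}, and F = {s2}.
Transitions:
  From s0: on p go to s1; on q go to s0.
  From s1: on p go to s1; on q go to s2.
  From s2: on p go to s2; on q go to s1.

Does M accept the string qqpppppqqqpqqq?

s0 --q--> s0
s0 --q--> s0
s0 --p--> s1
s1 --p--> s1
s1 --p--> s1
s1 --p--> s1
s1 --p--> s1
s1 --q--> s2
s2 --q--> s1
s1 --q--> s2
s2 --p--> s2
s2 --q--> s1
s1 --q--> s2
s2 --q--> s1
End in state s1, which is not an accepting state.

rejected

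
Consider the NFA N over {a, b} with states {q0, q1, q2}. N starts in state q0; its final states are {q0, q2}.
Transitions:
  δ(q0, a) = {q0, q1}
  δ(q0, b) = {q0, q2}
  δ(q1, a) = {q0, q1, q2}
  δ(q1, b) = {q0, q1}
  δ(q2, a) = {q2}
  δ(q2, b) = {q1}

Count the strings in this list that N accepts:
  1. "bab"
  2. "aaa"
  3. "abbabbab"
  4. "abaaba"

"bab": accepted
"aaa": accepted
"abbabbab": accepted
"abaaba": accepted

4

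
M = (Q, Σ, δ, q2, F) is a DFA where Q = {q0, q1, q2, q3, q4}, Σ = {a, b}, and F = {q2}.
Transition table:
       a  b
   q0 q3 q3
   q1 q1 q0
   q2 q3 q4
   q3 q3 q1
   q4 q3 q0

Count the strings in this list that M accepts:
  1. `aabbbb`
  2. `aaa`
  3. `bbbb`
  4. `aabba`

`aabbbb`: rejected
`aaa`: rejected
`bbbb`: rejected
`aabba`: rejected

0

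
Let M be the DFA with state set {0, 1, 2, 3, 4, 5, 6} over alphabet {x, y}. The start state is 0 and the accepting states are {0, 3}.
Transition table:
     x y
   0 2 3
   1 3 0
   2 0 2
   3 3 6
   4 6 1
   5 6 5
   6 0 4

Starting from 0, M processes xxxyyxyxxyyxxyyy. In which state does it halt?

4

0 --x--> 2
2 --x--> 0
0 --x--> 2
2 --y--> 2
2 --y--> 2
2 --x--> 0
0 --y--> 3
3 --x--> 3
3 --x--> 3
3 --y--> 6
6 --y--> 4
4 --x--> 6
6 --x--> 0
0 --y--> 3
3 --y--> 6
6 --y--> 4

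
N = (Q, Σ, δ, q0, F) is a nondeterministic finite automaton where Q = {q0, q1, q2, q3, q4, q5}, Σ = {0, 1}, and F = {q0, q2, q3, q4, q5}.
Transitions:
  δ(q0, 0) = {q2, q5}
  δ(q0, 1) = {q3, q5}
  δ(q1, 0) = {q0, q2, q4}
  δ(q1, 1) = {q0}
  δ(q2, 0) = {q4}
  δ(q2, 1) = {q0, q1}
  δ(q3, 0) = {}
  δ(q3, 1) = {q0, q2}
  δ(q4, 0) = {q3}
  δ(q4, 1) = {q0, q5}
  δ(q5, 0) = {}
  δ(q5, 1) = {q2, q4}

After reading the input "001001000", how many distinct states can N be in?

Start: {q0}
read 0: {q2, q5}
read 0: {q4}
read 1: {q0, q5}
read 0: {q2, q5}
read 0: {q4}
read 1: {q0, q5}
read 0: {q2, q5}
read 0: {q4}
read 0: {q3}
Final reachable set {q3} has 1 state.

1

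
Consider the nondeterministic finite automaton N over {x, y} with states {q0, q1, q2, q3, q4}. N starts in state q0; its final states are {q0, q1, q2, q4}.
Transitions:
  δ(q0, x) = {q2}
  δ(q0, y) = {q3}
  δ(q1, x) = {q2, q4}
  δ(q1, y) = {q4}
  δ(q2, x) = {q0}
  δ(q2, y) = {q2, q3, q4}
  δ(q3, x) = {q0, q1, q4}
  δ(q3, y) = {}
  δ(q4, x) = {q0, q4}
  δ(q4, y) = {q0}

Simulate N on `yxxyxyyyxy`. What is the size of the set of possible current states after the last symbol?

4

Start: {q0}
read y: {q3}
read x: {q0, q1, q4}
read x: {q0, q2, q4}
read y: {q0, q2, q3, q4}
read x: {q0, q1, q2, q4}
read y: {q0, q2, q3, q4}
read y: {q0, q2, q3, q4}
read y: {q0, q2, q3, q4}
read x: {q0, q1, q2, q4}
read y: {q0, q2, q3, q4}
Final reachable set {q0, q2, q3, q4} has 4 states.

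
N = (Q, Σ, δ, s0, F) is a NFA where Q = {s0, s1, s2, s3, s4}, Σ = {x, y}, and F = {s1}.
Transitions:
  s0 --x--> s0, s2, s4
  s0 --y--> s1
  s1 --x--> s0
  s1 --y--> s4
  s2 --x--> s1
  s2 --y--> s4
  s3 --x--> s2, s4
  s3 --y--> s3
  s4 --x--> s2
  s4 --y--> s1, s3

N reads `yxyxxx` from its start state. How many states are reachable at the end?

Start: {s0}
read y: {s1}
read x: {s0}
read y: {s1}
read x: {s0}
read x: {s0, s2, s4}
read x: {s0, s1, s2, s4}
Final reachable set {s0, s1, s2, s4} has 4 states.

4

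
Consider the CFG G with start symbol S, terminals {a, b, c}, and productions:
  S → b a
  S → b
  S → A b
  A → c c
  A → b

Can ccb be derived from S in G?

yes

S ⇒ Ab ⇒ ccb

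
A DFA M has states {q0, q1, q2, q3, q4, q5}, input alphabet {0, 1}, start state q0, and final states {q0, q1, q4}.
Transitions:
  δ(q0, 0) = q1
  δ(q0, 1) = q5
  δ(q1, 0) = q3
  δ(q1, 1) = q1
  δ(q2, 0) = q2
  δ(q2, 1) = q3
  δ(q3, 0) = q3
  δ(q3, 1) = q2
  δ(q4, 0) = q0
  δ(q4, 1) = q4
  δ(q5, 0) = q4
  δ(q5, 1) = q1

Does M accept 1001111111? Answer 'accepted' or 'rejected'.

q0 --1--> q5
q5 --0--> q4
q4 --0--> q0
q0 --1--> q5
q5 --1--> q1
q1 --1--> q1
q1 --1--> q1
q1 --1--> q1
q1 --1--> q1
q1 --1--> q1
End in state q1, which is an accepting state.

accepted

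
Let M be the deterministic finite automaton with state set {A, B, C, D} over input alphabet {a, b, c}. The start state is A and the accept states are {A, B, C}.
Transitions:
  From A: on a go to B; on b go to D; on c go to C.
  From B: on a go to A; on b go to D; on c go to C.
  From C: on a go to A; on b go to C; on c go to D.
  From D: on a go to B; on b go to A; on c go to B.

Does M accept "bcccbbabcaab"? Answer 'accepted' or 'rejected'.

rejected

A --b--> D
D --c--> B
B --c--> C
C --c--> D
D --b--> A
A --b--> D
D --a--> B
B --b--> D
D --c--> B
B --a--> A
A --a--> B
B --b--> D
End in state D, which is not an accepting state.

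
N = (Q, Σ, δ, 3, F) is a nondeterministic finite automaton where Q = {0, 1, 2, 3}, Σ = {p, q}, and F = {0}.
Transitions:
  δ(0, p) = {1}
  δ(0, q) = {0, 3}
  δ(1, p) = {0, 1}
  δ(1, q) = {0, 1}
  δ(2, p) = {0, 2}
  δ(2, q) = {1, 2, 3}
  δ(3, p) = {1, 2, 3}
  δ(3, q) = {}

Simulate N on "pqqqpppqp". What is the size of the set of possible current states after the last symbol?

Start: {3}
read p: {1, 2, 3}
read q: {0, 1, 2, 3}
read q: {0, 1, 2, 3}
read q: {0, 1, 2, 3}
read p: {0, 1, 2, 3}
read p: {0, 1, 2, 3}
read p: {0, 1, 2, 3}
read q: {0, 1, 2, 3}
read p: {0, 1, 2, 3}
Final reachable set {0, 1, 2, 3} has 4 states.

4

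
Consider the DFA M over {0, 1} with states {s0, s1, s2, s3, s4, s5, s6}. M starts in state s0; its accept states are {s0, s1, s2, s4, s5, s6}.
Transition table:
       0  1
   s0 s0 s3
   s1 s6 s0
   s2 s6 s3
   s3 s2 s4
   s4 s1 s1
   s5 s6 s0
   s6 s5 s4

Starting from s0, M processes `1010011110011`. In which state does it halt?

s1

s0 --1--> s3
s3 --0--> s2
s2 --1--> s3
s3 --0--> s2
s2 --0--> s6
s6 --1--> s4
s4 --1--> s1
s1 --1--> s0
s0 --1--> s3
s3 --0--> s2
s2 --0--> s6
s6 --1--> s4
s4 --1--> s1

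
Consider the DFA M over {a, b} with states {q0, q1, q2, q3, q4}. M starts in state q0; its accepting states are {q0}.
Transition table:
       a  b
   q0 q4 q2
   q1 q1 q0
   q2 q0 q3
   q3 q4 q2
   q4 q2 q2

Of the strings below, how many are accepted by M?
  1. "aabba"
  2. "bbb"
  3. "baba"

2

"aabba": accepted
"bbb": rejected
"baba": accepted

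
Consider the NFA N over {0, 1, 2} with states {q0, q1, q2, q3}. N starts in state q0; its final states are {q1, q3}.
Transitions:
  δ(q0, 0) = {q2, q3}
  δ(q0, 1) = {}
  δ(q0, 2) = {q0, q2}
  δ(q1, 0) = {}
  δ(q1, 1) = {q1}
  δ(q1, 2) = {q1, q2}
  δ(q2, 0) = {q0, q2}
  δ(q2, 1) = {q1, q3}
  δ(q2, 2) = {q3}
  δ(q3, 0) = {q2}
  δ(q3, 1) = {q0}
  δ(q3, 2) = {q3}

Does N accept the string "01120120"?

accepted

Start: {q0}
read 0: {q2, q3}
read 1: {q0, q1, q3}
read 1: {q0, q1}
read 2: {q0, q1, q2}
read 0: {q0, q2, q3}
read 1: {q0, q1, q3}
read 2: {q0, q1, q2, q3}
read 0: {q0, q2, q3}
Reachable ∩ accepting = {q3} — nonempty.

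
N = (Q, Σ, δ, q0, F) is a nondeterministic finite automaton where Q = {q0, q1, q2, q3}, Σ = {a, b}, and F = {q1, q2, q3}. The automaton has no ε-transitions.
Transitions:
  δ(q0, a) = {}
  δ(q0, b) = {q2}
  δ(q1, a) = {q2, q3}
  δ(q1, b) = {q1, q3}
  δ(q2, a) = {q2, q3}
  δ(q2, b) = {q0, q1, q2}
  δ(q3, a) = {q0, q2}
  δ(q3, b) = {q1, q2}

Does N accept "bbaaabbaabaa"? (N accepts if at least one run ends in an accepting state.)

accepted

Start: {q0}
read b: {q2}
read b: {q0, q1, q2}
read a: {q2, q3}
read a: {q0, q2, q3}
read a: {q0, q2, q3}
read b: {q0, q1, q2}
read b: {q0, q1, q2, q3}
read a: {q0, q2, q3}
read a: {q0, q2, q3}
read b: {q0, q1, q2}
read a: {q2, q3}
read a: {q0, q2, q3}
Reachable ∩ accepting = {q2, q3} — nonempty.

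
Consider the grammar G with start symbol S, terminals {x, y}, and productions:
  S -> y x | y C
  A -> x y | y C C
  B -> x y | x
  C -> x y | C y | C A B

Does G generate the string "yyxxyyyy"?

no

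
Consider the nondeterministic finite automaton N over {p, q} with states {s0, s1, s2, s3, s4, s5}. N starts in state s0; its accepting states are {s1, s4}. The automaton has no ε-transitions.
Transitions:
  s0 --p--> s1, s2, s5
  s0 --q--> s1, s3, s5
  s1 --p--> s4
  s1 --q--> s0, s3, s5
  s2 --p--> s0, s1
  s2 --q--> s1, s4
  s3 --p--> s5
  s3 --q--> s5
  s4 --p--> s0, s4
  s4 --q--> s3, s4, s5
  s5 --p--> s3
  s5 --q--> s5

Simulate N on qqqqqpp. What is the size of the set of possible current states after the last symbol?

Start: {s0}
read q: {s1, s3, s5}
read q: {s0, s3, s5}
read q: {s1, s3, s5}
read q: {s0, s3, s5}
read q: {s1, s3, s5}
read p: {s3, s4, s5}
read p: {s0, s3, s4, s5}
Final reachable set {s0, s3, s4, s5} has 4 states.

4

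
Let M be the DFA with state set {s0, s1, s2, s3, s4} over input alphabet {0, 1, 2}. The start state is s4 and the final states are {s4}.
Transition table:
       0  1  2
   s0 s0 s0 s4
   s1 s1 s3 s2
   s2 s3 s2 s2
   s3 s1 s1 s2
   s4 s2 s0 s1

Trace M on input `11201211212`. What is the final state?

s2

s4 --1--> s0
s0 --1--> s0
s0 --2--> s4
s4 --0--> s2
s2 --1--> s2
s2 --2--> s2
s2 --1--> s2
s2 --1--> s2
s2 --2--> s2
s2 --1--> s2
s2 --2--> s2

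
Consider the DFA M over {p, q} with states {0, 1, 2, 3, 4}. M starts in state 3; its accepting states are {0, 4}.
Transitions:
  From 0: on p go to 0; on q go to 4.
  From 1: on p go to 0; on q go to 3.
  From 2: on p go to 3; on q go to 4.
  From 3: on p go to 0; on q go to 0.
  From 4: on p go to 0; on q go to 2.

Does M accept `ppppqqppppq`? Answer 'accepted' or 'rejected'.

3 --p--> 0
0 --p--> 0
0 --p--> 0
0 --p--> 0
0 --q--> 4
4 --q--> 2
2 --p--> 3
3 --p--> 0
0 --p--> 0
0 --p--> 0
0 --q--> 4
End in state 4, which is an accepting state.

accepted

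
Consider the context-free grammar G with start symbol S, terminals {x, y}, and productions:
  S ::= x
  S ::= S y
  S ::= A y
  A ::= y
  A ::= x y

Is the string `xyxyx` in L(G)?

no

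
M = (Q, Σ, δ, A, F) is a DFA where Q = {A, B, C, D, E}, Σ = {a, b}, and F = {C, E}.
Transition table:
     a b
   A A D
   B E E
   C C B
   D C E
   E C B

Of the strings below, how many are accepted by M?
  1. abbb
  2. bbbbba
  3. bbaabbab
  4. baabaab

abbb: rejected
bbbbba: accepted
bbaabbab: rejected
baabaab: rejected

1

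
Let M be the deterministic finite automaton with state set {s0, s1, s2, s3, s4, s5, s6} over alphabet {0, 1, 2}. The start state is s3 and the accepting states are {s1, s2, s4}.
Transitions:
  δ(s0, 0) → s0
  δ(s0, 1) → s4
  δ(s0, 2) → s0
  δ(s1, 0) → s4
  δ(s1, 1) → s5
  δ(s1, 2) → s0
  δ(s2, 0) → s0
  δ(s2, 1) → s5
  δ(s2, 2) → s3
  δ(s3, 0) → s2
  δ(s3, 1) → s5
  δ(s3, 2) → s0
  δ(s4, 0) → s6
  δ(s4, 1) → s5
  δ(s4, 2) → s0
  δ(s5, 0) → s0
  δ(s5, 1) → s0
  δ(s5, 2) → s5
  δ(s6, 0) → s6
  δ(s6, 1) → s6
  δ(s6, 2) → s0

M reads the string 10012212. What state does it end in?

s3 --1--> s5
s5 --0--> s0
s0 --0--> s0
s0 --1--> s4
s4 --2--> s0
s0 --2--> s0
s0 --1--> s4
s4 --2--> s0

s0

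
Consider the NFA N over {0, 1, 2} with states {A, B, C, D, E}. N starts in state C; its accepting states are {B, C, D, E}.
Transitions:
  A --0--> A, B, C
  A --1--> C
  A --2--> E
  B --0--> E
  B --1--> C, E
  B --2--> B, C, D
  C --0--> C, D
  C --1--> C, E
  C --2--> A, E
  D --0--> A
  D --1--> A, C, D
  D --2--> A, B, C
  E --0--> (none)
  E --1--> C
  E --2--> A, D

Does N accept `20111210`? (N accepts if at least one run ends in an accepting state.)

accepted

Start: {C}
read 2: {A, E}
read 0: {A, B, C}
read 1: {C, E}
read 1: {C, E}
read 1: {C, E}
read 2: {A, D, E}
read 1: {A, C, D}
read 0: {A, B, C, D}
Reachable ∩ accepting = {B, C, D} — nonempty.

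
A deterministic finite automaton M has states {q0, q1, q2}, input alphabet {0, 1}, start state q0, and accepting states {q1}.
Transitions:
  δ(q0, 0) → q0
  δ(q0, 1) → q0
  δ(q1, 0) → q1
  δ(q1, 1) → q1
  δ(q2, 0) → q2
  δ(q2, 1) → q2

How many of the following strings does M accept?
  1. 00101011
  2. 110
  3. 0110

0

00101011: rejected
110: rejected
0110: rejected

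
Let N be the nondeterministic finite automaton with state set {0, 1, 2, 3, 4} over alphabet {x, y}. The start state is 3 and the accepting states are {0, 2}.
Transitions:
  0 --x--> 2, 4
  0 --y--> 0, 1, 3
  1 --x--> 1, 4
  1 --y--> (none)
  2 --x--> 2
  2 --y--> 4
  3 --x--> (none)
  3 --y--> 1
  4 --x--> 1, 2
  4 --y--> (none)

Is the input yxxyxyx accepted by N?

Start: {3}
read y: {1}
read x: {1, 4}
read x: {1, 2, 4}
read y: {4}
read x: {1, 2}
read y: {4}
read x: {1, 2}
Reachable ∩ accepting = {2} — nonempty.

accepted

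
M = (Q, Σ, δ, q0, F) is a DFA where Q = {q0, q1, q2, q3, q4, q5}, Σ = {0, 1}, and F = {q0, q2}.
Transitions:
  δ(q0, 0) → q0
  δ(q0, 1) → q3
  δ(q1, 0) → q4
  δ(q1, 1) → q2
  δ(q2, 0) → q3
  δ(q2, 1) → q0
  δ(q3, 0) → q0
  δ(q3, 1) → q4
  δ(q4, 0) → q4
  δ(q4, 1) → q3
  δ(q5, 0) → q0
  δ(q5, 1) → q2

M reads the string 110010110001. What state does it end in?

q3

q0 --1--> q3
q3 --1--> q4
q4 --0--> q4
q4 --0--> q4
q4 --1--> q3
q3 --0--> q0
q0 --1--> q3
q3 --1--> q4
q4 --0--> q4
q4 --0--> q4
q4 --0--> q4
q4 --1--> q3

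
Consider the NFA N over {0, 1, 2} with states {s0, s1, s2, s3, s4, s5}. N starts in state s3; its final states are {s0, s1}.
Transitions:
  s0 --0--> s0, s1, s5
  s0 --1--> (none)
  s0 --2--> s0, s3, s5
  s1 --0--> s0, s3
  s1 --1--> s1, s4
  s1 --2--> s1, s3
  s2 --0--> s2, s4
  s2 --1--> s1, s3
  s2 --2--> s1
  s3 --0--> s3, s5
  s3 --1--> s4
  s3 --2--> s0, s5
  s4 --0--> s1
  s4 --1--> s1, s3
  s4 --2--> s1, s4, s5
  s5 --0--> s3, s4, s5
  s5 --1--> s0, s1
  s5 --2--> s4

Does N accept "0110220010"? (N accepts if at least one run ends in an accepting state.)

accepted

Start: {s3}
read 0: {s3, s5}
read 1: {s0, s1, s4}
read 1: {s1, s3, s4}
read 0: {s0, s1, s3, s5}
read 2: {s0, s1, s3, s4, s5}
read 2: {s0, s1, s3, s4, s5}
read 0: {s0, s1, s3, s4, s5}
read 0: {s0, s1, s3, s4, s5}
read 1: {s0, s1, s3, s4}
read 0: {s0, s1, s3, s5}
Reachable ∩ accepting = {s0, s1} — nonempty.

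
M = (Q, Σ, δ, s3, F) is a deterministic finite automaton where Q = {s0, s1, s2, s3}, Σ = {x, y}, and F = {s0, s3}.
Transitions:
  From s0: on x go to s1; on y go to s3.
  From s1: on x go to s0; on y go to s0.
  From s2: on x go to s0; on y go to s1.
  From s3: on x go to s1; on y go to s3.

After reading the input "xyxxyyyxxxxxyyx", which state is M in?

s3 --x--> s1
s1 --y--> s0
s0 --x--> s1
s1 --x--> s0
s0 --y--> s3
s3 --y--> s3
s3 --y--> s3
s3 --x--> s1
s1 --x--> s0
s0 --x--> s1
s1 --x--> s0
s0 --x--> s1
s1 --y--> s0
s0 --y--> s3
s3 --x--> s1

s1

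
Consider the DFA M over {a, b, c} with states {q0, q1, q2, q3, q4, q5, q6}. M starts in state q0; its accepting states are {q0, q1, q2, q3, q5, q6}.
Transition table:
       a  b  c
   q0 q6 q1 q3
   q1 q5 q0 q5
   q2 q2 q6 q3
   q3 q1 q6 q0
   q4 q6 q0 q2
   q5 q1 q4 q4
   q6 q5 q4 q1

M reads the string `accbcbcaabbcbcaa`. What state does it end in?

q0 --a--> q6
q6 --c--> q1
q1 --c--> q5
q5 --b--> q4
q4 --c--> q2
q2 --b--> q6
q6 --c--> q1
q1 --a--> q5
q5 --a--> q1
q1 --b--> q0
q0 --b--> q1
q1 --c--> q5
q5 --b--> q4
q4 --c--> q2
q2 --a--> q2
q2 --a--> q2

q2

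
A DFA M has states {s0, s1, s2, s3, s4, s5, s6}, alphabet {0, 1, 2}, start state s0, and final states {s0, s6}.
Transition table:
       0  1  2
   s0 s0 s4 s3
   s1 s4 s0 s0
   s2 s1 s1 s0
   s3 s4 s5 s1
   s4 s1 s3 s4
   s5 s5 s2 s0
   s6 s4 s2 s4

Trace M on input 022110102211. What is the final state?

s0 --0--> s0
s0 --2--> s3
s3 --2--> s1
s1 --1--> s0
s0 --1--> s4
s4 --0--> s1
s1 --1--> s0
s0 --0--> s0
s0 --2--> s3
s3 --2--> s1
s1 --1--> s0
s0 --1--> s4

s4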